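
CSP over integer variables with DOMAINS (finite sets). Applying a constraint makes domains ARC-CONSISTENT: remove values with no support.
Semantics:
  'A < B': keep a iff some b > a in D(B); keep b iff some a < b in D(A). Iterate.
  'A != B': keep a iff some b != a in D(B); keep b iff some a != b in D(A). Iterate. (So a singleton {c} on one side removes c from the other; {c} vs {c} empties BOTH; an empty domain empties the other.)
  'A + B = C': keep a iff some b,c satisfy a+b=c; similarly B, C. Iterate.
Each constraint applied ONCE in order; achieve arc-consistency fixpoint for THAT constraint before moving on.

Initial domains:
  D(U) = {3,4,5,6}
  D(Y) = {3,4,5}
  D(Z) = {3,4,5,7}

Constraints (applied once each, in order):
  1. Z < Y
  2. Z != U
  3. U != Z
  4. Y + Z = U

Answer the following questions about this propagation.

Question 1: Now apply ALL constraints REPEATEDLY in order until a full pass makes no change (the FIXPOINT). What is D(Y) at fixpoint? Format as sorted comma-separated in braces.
Answer: {}

Derivation:
pass 0 (initial): D(Y)={3,4,5}
pass 1: U {3,4,5,6}->{}; Y {3,4,5}->{}; Z {3,4,5,7}->{}
pass 2: no change
Fixpoint after 2 passes: D(Y) = {}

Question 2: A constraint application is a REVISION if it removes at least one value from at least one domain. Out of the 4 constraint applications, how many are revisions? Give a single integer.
Answer: 2

Derivation:
Constraint 1 (Z < Y) on D(Z)={3,4,5,7} D(Y)={3,4,5}: Z {3,4,5,7}->{3,4}; Y {3,4,5}->{4,5} => REVISION
Constraint 2 (Z != U) on D(Z)={3,4} D(U)={3,4,5,6}: no change => not a revision
Constraint 3 (U != Z) on D(U)={3,4,5,6} D(Z)={3,4}: no change => not a revision
Constraint 4 (Y + Z = U) on D(Y)={4,5} D(Z)={3,4} D(U)={3,4,5,6}: Y {4,5}->{}; Z {3,4}->{}; U {3,4,5,6}->{} => REVISION
Total revisions = 2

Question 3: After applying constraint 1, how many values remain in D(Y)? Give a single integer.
Constraint 1 (Z < Y) on D(Z)={3,4,5,7} D(Y)={3,4,5}: Z {3,4,5,7}->{3,4}; Y {3,4,5}->{4,5}
So after constraint 1: D(Y)={4,5}, size = 2

Answer: 2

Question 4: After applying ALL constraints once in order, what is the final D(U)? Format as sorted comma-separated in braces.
Constraint 1 (Z < Y) on D(Z)={3,4,5,7} D(Y)={3,4,5}: Z {3,4,5,7}->{3,4}; Y {3,4,5}->{4,5}
Constraint 2 (Z != U) on D(Z)={3,4} D(U)={3,4,5,6}: no change
Constraint 3 (U != Z) on D(U)={3,4,5,6} D(Z)={3,4}: no change
Constraint 4 (Y + Z = U) on D(Y)={4,5} D(Z)={3,4} D(U)={3,4,5,6}: Y {4,5}->{}; Z {3,4}->{}; U {3,4,5,6}->{}
So after all 4 constraints: D(U) = {}

Answer: {}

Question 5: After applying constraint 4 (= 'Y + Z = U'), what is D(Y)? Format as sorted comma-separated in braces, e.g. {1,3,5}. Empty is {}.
Answer: {}

Derivation:
Constraint 1 (Z < Y) on D(Z)={3,4,5,7} D(Y)={3,4,5}: Z {3,4,5,7}->{3,4}; Y {3,4,5}->{4,5}
Constraint 2 (Z != U) on D(Z)={3,4} D(U)={3,4,5,6}: no change
Constraint 3 (U != Z) on D(U)={3,4,5,6} D(Z)={3,4}: no change
Constraint 4 (Y + Z = U) on D(Y)={4,5} D(Z)={3,4} D(U)={3,4,5,6}: Y {4,5}->{}; Z {3,4}->{}; U {3,4,5,6}->{}
So after constraint 4: D(Y) = {}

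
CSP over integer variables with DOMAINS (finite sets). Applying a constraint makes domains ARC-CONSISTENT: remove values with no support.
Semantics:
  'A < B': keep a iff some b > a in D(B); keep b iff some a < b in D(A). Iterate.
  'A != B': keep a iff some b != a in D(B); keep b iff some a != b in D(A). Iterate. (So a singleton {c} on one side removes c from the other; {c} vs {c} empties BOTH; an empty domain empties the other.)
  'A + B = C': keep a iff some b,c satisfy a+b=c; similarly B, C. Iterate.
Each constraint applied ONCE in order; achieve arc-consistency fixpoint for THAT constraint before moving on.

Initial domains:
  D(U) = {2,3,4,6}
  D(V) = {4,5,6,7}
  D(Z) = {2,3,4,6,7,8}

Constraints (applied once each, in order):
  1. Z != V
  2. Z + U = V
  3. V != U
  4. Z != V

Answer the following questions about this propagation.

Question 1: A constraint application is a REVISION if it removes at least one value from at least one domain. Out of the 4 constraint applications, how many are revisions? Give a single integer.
Answer: 1

Derivation:
Constraint 1 (Z != V) on D(Z)={2,3,4,6,7,8} D(V)={4,5,6,7}: no change => not a revision
Constraint 2 (Z + U = V) on D(Z)={2,3,4,6,7,8} D(U)={2,3,4,6} D(V)={4,5,6,7}: Z {2,3,4,6,7,8}->{2,3,4}; U {2,3,4,6}->{2,3,4} => REVISION
Constraint 3 (V != U) on D(V)={4,5,6,7} D(U)={2,3,4}: no change => not a revision
Constraint 4 (Z != V) on D(Z)={2,3,4} D(V)={4,5,6,7}: no change => not a revision
Total revisions = 1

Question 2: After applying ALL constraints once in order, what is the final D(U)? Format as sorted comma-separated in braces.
Constraint 1 (Z != V) on D(Z)={2,3,4,6,7,8} D(V)={4,5,6,7}: no change
Constraint 2 (Z + U = V) on D(Z)={2,3,4,6,7,8} D(U)={2,3,4,6} D(V)={4,5,6,7}: Z {2,3,4,6,7,8}->{2,3,4}; U {2,3,4,6}->{2,3,4}
Constraint 3 (V != U) on D(V)={4,5,6,7} D(U)={2,3,4}: no change
Constraint 4 (Z != V) on D(Z)={2,3,4} D(V)={4,5,6,7}: no change
So after all 4 constraints: D(U) = {2,3,4}

Answer: {2,3,4}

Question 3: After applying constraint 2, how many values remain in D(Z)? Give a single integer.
Constraint 1 (Z != V) on D(Z)={2,3,4,6,7,8} D(V)={4,5,6,7}: no change
Constraint 2 (Z + U = V) on D(Z)={2,3,4,6,7,8} D(U)={2,3,4,6} D(V)={4,5,6,7}: Z {2,3,4,6,7,8}->{2,3,4}; U {2,3,4,6}->{2,3,4}
So after constraint 2: D(Z)={2,3,4}, size = 3

Answer: 3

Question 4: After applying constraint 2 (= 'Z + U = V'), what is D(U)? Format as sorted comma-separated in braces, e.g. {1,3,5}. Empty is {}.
Constraint 1 (Z != V) on D(Z)={2,3,4,6,7,8} D(V)={4,5,6,7}: no change
Constraint 2 (Z + U = V) on D(Z)={2,3,4,6,7,8} D(U)={2,3,4,6} D(V)={4,5,6,7}: Z {2,3,4,6,7,8}->{2,3,4}; U {2,3,4,6}->{2,3,4}
So after constraint 2: D(U) = {2,3,4}

Answer: {2,3,4}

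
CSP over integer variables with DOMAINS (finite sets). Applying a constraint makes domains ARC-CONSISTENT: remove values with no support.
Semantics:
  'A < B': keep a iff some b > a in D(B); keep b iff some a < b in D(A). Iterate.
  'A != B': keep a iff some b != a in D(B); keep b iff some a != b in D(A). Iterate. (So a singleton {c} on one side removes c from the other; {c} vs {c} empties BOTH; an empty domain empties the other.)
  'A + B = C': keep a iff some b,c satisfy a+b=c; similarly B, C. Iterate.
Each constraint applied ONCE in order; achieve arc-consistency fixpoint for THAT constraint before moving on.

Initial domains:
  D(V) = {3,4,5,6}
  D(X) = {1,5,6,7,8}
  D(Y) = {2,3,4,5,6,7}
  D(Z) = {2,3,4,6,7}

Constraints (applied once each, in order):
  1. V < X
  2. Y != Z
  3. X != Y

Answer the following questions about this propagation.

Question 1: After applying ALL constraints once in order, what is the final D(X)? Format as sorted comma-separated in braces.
Constraint 1 (V < X) on D(V)={3,4,5,6} D(X)={1,5,6,7,8}: X {1,5,6,7,8}->{5,6,7,8}
Constraint 2 (Y != Z) on D(Y)={2,3,4,5,6,7} D(Z)={2,3,4,6,7}: no change
Constraint 3 (X != Y) on D(X)={5,6,7,8} D(Y)={2,3,4,5,6,7}: no change
So after all 3 constraints: D(X) = {5,6,7,8}

Answer: {5,6,7,8}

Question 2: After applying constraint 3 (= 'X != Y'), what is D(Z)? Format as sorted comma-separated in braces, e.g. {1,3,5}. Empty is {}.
Constraint 1 (V < X) on D(V)={3,4,5,6} D(X)={1,5,6,7,8}: X {1,5,6,7,8}->{5,6,7,8}
Constraint 2 (Y != Z) on D(Y)={2,3,4,5,6,7} D(Z)={2,3,4,6,7}: no change
Constraint 3 (X != Y) on D(X)={5,6,7,8} D(Y)={2,3,4,5,6,7}: no change
So after constraint 3: D(Z) = {2,3,4,6,7}

Answer: {2,3,4,6,7}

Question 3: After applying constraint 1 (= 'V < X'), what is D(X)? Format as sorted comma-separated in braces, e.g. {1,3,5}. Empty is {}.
Constraint 1 (V < X) on D(V)={3,4,5,6} D(X)={1,5,6,7,8}: X {1,5,6,7,8}->{5,6,7,8}
So after constraint 1: D(X) = {5,6,7,8}

Answer: {5,6,7,8}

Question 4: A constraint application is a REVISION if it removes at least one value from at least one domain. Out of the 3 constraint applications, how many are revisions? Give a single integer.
Answer: 1

Derivation:
Constraint 1 (V < X) on D(V)={3,4,5,6} D(X)={1,5,6,7,8}: X {1,5,6,7,8}->{5,6,7,8} => REVISION
Constraint 2 (Y != Z) on D(Y)={2,3,4,5,6,7} D(Z)={2,3,4,6,7}: no change => not a revision
Constraint 3 (X != Y) on D(X)={5,6,7,8} D(Y)={2,3,4,5,6,7}: no change => not a revision
Total revisions = 1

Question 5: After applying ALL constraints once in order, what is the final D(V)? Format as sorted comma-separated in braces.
Answer: {3,4,5,6}

Derivation:
Constraint 1 (V < X) on D(V)={3,4,5,6} D(X)={1,5,6,7,8}: X {1,5,6,7,8}->{5,6,7,8}
Constraint 2 (Y != Z) on D(Y)={2,3,4,5,6,7} D(Z)={2,3,4,6,7}: no change
Constraint 3 (X != Y) on D(X)={5,6,7,8} D(Y)={2,3,4,5,6,7}: no change
So after all 3 constraints: D(V) = {3,4,5,6}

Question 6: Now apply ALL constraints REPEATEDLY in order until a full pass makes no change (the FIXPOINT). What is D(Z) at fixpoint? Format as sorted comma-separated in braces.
Answer: {2,3,4,6,7}

Derivation:
pass 0 (initial): D(Z)={2,3,4,6,7}
pass 1: X {1,5,6,7,8}->{5,6,7,8}
pass 2: no change
Fixpoint after 2 passes: D(Z) = {2,3,4,6,7}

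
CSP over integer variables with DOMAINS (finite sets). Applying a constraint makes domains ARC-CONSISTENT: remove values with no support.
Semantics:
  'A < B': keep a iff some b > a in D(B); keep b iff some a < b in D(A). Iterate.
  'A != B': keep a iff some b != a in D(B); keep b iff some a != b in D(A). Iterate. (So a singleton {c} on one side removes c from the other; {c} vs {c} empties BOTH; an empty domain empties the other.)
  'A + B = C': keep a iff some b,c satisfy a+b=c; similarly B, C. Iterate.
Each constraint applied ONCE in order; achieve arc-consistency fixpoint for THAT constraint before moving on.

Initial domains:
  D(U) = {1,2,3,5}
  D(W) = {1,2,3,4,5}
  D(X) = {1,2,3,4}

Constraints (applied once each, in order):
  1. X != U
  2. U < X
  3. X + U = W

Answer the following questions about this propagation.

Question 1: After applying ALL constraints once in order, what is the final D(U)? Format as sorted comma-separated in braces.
Constraint 1 (X != U) on D(X)={1,2,3,4} D(U)={1,2,3,5}: no change
Constraint 2 (U < X) on D(U)={1,2,3,5} D(X)={1,2,3,4}: U {1,2,3,5}->{1,2,3}; X {1,2,3,4}->{2,3,4}
Constraint 3 (X + U = W) on D(X)={2,3,4} D(U)={1,2,3} D(W)={1,2,3,4,5}: W {1,2,3,4,5}->{3,4,5}
So after all 3 constraints: D(U) = {1,2,3}

Answer: {1,2,3}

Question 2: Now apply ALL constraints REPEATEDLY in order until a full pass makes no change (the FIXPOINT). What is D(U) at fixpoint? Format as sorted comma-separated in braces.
Answer: {1,2,3}

Derivation:
pass 0 (initial): D(U)={1,2,3,5}
pass 1: U {1,2,3,5}->{1,2,3}; W {1,2,3,4,5}->{3,4,5}; X {1,2,3,4}->{2,3,4}
pass 2: no change
Fixpoint after 2 passes: D(U) = {1,2,3}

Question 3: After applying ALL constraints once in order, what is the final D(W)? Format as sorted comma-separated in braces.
Answer: {3,4,5}

Derivation:
Constraint 1 (X != U) on D(X)={1,2,3,4} D(U)={1,2,3,5}: no change
Constraint 2 (U < X) on D(U)={1,2,3,5} D(X)={1,2,3,4}: U {1,2,3,5}->{1,2,3}; X {1,2,3,4}->{2,3,4}
Constraint 3 (X + U = W) on D(X)={2,3,4} D(U)={1,2,3} D(W)={1,2,3,4,5}: W {1,2,3,4,5}->{3,4,5}
So after all 3 constraints: D(W) = {3,4,5}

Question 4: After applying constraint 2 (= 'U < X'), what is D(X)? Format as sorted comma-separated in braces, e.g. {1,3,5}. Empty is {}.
Constraint 1 (X != U) on D(X)={1,2,3,4} D(U)={1,2,3,5}: no change
Constraint 2 (U < X) on D(U)={1,2,3,5} D(X)={1,2,3,4}: U {1,2,3,5}->{1,2,3}; X {1,2,3,4}->{2,3,4}
So after constraint 2: D(X) = {2,3,4}

Answer: {2,3,4}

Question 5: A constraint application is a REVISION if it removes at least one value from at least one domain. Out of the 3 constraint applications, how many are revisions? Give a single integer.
Constraint 1 (X != U) on D(X)={1,2,3,4} D(U)={1,2,3,5}: no change => not a revision
Constraint 2 (U < X) on D(U)={1,2,3,5} D(X)={1,2,3,4}: U {1,2,3,5}->{1,2,3}; X {1,2,3,4}->{2,3,4} => REVISION
Constraint 3 (X + U = W) on D(X)={2,3,4} D(U)={1,2,3} D(W)={1,2,3,4,5}: W {1,2,3,4,5}->{3,4,5} => REVISION
Total revisions = 2

Answer: 2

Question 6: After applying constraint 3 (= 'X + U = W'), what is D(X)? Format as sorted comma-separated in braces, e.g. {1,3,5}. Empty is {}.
Answer: {2,3,4}

Derivation:
Constraint 1 (X != U) on D(X)={1,2,3,4} D(U)={1,2,3,5}: no change
Constraint 2 (U < X) on D(U)={1,2,3,5} D(X)={1,2,3,4}: U {1,2,3,5}->{1,2,3}; X {1,2,3,4}->{2,3,4}
Constraint 3 (X + U = W) on D(X)={2,3,4} D(U)={1,2,3} D(W)={1,2,3,4,5}: W {1,2,3,4,5}->{3,4,5}
So after constraint 3: D(X) = {2,3,4}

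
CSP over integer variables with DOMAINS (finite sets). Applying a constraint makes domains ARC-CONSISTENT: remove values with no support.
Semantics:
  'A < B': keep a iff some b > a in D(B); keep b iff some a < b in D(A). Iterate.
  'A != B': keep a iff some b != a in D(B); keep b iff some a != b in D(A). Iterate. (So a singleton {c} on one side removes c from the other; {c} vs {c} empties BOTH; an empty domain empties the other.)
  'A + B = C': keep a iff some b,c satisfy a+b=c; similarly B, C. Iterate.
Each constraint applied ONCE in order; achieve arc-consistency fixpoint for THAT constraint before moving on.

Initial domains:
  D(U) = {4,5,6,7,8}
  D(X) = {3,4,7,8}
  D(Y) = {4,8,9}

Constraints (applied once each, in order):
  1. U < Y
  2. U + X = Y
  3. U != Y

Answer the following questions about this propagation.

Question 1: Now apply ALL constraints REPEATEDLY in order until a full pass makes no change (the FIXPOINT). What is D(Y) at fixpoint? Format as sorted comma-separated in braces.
pass 0 (initial): D(Y)={4,8,9}
pass 1: U {4,5,6,7,8}->{4,5,6}; X {3,4,7,8}->{3,4}; Y {4,8,9}->{8,9}
pass 2: no change
Fixpoint after 2 passes: D(Y) = {8,9}

Answer: {8,9}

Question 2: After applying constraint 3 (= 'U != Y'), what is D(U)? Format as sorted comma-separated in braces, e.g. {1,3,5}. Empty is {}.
Constraint 1 (U < Y) on D(U)={4,5,6,7,8} D(Y)={4,8,9}: Y {4,8,9}->{8,9}
Constraint 2 (U + X = Y) on D(U)={4,5,6,7,8} D(X)={3,4,7,8} D(Y)={8,9}: U {4,5,6,7,8}->{4,5,6}; X {3,4,7,8}->{3,4}
Constraint 3 (U != Y) on D(U)={4,5,6} D(Y)={8,9}: no change
So after constraint 3: D(U) = {4,5,6}

Answer: {4,5,6}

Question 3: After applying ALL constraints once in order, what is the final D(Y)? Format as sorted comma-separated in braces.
Answer: {8,9}

Derivation:
Constraint 1 (U < Y) on D(U)={4,5,6,7,8} D(Y)={4,8,9}: Y {4,8,9}->{8,9}
Constraint 2 (U + X = Y) on D(U)={4,5,6,7,8} D(X)={3,4,7,8} D(Y)={8,9}: U {4,5,6,7,8}->{4,5,6}; X {3,4,7,8}->{3,4}
Constraint 3 (U != Y) on D(U)={4,5,6} D(Y)={8,9}: no change
So after all 3 constraints: D(Y) = {8,9}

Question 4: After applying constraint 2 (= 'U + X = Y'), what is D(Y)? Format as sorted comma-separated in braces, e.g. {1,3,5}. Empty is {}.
Answer: {8,9}

Derivation:
Constraint 1 (U < Y) on D(U)={4,5,6,7,8} D(Y)={4,8,9}: Y {4,8,9}->{8,9}
Constraint 2 (U + X = Y) on D(U)={4,5,6,7,8} D(X)={3,4,7,8} D(Y)={8,9}: U {4,5,6,7,8}->{4,5,6}; X {3,4,7,8}->{3,4}
So after constraint 2: D(Y) = {8,9}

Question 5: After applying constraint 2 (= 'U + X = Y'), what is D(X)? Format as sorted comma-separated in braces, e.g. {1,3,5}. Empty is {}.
Answer: {3,4}

Derivation:
Constraint 1 (U < Y) on D(U)={4,5,6,7,8} D(Y)={4,8,9}: Y {4,8,9}->{8,9}
Constraint 2 (U + X = Y) on D(U)={4,5,6,7,8} D(X)={3,4,7,8} D(Y)={8,9}: U {4,5,6,7,8}->{4,5,6}; X {3,4,7,8}->{3,4}
So after constraint 2: D(X) = {3,4}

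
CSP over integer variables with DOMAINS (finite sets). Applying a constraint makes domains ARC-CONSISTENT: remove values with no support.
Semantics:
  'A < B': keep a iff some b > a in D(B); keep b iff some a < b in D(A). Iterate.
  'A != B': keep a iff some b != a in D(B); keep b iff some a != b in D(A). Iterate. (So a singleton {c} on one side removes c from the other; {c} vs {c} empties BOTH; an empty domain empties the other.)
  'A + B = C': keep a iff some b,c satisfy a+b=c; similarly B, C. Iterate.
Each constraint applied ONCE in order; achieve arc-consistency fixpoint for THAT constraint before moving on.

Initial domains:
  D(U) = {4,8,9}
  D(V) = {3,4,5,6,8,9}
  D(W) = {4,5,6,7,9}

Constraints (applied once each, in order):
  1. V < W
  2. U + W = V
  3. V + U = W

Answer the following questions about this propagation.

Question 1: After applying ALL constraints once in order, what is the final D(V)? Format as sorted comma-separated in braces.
Constraint 1 (V < W) on D(V)={3,4,5,6,8,9} D(W)={4,5,6,7,9}: V {3,4,5,6,8,9}->{3,4,5,6,8}
Constraint 2 (U + W = V) on D(U)={4,8,9} D(W)={4,5,6,7,9} D(V)={3,4,5,6,8}: U {4,8,9}->{4}; W {4,5,6,7,9}->{4}; V {3,4,5,6,8}->{8}
Constraint 3 (V + U = W) on D(V)={8} D(U)={4} D(W)={4}: V {8}->{}; U {4}->{}; W {4}->{}
So after all 3 constraints: D(V) = {}

Answer: {}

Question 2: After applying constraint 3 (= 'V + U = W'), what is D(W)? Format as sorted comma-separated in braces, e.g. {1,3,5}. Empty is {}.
Constraint 1 (V < W) on D(V)={3,4,5,6,8,9} D(W)={4,5,6,7,9}: V {3,4,5,6,8,9}->{3,4,5,6,8}
Constraint 2 (U + W = V) on D(U)={4,8,9} D(W)={4,5,6,7,9} D(V)={3,4,5,6,8}: U {4,8,9}->{4}; W {4,5,6,7,9}->{4}; V {3,4,5,6,8}->{8}
Constraint 3 (V + U = W) on D(V)={8} D(U)={4} D(W)={4}: V {8}->{}; U {4}->{}; W {4}->{}
So after constraint 3: D(W) = {}

Answer: {}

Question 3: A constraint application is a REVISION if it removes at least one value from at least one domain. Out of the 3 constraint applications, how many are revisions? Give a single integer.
Constraint 1 (V < W) on D(V)={3,4,5,6,8,9} D(W)={4,5,6,7,9}: V {3,4,5,6,8,9}->{3,4,5,6,8} => REVISION
Constraint 2 (U + W = V) on D(U)={4,8,9} D(W)={4,5,6,7,9} D(V)={3,4,5,6,8}: U {4,8,9}->{4}; W {4,5,6,7,9}->{4}; V {3,4,5,6,8}->{8} => REVISION
Constraint 3 (V + U = W) on D(V)={8} D(U)={4} D(W)={4}: V {8}->{}; U {4}->{}; W {4}->{} => REVISION
Total revisions = 3

Answer: 3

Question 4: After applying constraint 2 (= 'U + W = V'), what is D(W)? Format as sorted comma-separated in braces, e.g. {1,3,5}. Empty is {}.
Answer: {4}

Derivation:
Constraint 1 (V < W) on D(V)={3,4,5,6,8,9} D(W)={4,5,6,7,9}: V {3,4,5,6,8,9}->{3,4,5,6,8}
Constraint 2 (U + W = V) on D(U)={4,8,9} D(W)={4,5,6,7,9} D(V)={3,4,5,6,8}: U {4,8,9}->{4}; W {4,5,6,7,9}->{4}; V {3,4,5,6,8}->{8}
So after constraint 2: D(W) = {4}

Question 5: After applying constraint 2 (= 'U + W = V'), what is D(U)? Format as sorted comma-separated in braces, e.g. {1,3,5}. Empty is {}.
Constraint 1 (V < W) on D(V)={3,4,5,6,8,9} D(W)={4,5,6,7,9}: V {3,4,5,6,8,9}->{3,4,5,6,8}
Constraint 2 (U + W = V) on D(U)={4,8,9} D(W)={4,5,6,7,9} D(V)={3,4,5,6,8}: U {4,8,9}->{4}; W {4,5,6,7,9}->{4}; V {3,4,5,6,8}->{8}
So after constraint 2: D(U) = {4}

Answer: {4}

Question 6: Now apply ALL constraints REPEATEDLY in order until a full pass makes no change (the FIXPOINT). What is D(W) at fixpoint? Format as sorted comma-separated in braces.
Answer: {}

Derivation:
pass 0 (initial): D(W)={4,5,6,7,9}
pass 1: U {4,8,9}->{}; V {3,4,5,6,8,9}->{}; W {4,5,6,7,9}->{}
pass 2: no change
Fixpoint after 2 passes: D(W) = {}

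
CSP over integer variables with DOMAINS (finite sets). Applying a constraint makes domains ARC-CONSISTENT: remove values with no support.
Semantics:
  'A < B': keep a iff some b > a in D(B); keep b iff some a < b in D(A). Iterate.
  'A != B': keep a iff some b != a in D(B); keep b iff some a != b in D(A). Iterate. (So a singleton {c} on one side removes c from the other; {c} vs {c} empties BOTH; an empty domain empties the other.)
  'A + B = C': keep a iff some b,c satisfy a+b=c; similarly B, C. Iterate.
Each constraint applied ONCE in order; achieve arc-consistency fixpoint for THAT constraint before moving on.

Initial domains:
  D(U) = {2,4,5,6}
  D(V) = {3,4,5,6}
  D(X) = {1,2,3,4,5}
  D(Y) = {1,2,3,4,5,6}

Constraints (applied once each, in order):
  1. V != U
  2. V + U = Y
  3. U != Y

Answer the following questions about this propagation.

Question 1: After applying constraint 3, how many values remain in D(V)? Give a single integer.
Constraint 1 (V != U) on D(V)={3,4,5,6} D(U)={2,4,5,6}: no change
Constraint 2 (V + U = Y) on D(V)={3,4,5,6} D(U)={2,4,5,6} D(Y)={1,2,3,4,5,6}: V {3,4,5,6}->{3,4}; U {2,4,5,6}->{2}; Y {1,2,3,4,5,6}->{5,6}
Constraint 3 (U != Y) on D(U)={2} D(Y)={5,6}: no change
So after constraint 3: D(V)={3,4}, size = 2

Answer: 2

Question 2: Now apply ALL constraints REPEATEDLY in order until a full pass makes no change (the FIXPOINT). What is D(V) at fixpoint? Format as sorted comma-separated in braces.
pass 0 (initial): D(V)={3,4,5,6}
pass 1: U {2,4,5,6}->{2}; V {3,4,5,6}->{3,4}; Y {1,2,3,4,5,6}->{5,6}
pass 2: no change
Fixpoint after 2 passes: D(V) = {3,4}

Answer: {3,4}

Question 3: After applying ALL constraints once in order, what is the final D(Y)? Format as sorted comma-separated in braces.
Constraint 1 (V != U) on D(V)={3,4,5,6} D(U)={2,4,5,6}: no change
Constraint 2 (V + U = Y) on D(V)={3,4,5,6} D(U)={2,4,5,6} D(Y)={1,2,3,4,5,6}: V {3,4,5,6}->{3,4}; U {2,4,5,6}->{2}; Y {1,2,3,4,5,6}->{5,6}
Constraint 3 (U != Y) on D(U)={2} D(Y)={5,6}: no change
So after all 3 constraints: D(Y) = {5,6}

Answer: {5,6}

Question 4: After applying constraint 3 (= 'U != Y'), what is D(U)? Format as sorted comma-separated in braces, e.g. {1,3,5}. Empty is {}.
Answer: {2}

Derivation:
Constraint 1 (V != U) on D(V)={3,4,5,6} D(U)={2,4,5,6}: no change
Constraint 2 (V + U = Y) on D(V)={3,4,5,6} D(U)={2,4,5,6} D(Y)={1,2,3,4,5,6}: V {3,4,5,6}->{3,4}; U {2,4,5,6}->{2}; Y {1,2,3,4,5,6}->{5,6}
Constraint 3 (U != Y) on D(U)={2} D(Y)={5,6}: no change
So after constraint 3: D(U) = {2}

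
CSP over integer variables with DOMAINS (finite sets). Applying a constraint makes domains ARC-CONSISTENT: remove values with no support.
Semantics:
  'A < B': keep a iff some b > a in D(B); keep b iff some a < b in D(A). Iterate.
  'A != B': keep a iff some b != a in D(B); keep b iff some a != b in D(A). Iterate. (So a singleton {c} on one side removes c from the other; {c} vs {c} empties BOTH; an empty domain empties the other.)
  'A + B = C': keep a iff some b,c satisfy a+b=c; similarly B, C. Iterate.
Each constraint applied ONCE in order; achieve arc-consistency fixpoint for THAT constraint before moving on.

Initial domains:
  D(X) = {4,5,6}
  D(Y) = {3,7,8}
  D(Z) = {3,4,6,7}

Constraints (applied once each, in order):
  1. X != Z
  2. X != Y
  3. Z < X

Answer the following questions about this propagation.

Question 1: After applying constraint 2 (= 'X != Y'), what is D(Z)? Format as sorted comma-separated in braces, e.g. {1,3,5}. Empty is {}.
Constraint 1 (X != Z) on D(X)={4,5,6} D(Z)={3,4,6,7}: no change
Constraint 2 (X != Y) on D(X)={4,5,6} D(Y)={3,7,8}: no change
So after constraint 2: D(Z) = {3,4,6,7}

Answer: {3,4,6,7}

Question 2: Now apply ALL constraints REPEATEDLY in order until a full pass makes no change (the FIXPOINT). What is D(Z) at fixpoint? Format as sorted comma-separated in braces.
Answer: {3,4}

Derivation:
pass 0 (initial): D(Z)={3,4,6,7}
pass 1: Z {3,4,6,7}->{3,4}
pass 2: no change
Fixpoint after 2 passes: D(Z) = {3,4}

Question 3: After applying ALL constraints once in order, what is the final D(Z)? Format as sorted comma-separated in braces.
Answer: {3,4}

Derivation:
Constraint 1 (X != Z) on D(X)={4,5,6} D(Z)={3,4,6,7}: no change
Constraint 2 (X != Y) on D(X)={4,5,6} D(Y)={3,7,8}: no change
Constraint 3 (Z < X) on D(Z)={3,4,6,7} D(X)={4,5,6}: Z {3,4,6,7}->{3,4}
So after all 3 constraints: D(Z) = {3,4}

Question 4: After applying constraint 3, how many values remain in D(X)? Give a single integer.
Answer: 3

Derivation:
Constraint 1 (X != Z) on D(X)={4,5,6} D(Z)={3,4,6,7}: no change
Constraint 2 (X != Y) on D(X)={4,5,6} D(Y)={3,7,8}: no change
Constraint 3 (Z < X) on D(Z)={3,4,6,7} D(X)={4,5,6}: Z {3,4,6,7}->{3,4}
So after constraint 3: D(X)={4,5,6}, size = 3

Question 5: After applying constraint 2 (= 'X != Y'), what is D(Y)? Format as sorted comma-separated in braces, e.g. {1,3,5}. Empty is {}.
Answer: {3,7,8}

Derivation:
Constraint 1 (X != Z) on D(X)={4,5,6} D(Z)={3,4,6,7}: no change
Constraint 2 (X != Y) on D(X)={4,5,6} D(Y)={3,7,8}: no change
So after constraint 2: D(Y) = {3,7,8}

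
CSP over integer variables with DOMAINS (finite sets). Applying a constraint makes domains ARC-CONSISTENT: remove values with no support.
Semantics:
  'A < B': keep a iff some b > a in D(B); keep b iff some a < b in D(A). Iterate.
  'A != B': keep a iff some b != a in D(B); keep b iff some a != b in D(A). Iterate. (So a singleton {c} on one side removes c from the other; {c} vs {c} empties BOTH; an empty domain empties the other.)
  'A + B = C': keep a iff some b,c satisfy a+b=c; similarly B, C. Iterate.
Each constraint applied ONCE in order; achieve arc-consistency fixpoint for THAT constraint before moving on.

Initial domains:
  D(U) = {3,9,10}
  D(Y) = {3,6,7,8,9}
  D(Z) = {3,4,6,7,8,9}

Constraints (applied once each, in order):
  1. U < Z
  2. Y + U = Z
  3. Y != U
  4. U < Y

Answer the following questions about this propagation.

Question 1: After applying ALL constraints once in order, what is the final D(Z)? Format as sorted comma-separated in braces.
Answer: {6,9}

Derivation:
Constraint 1 (U < Z) on D(U)={3,9,10} D(Z)={3,4,6,7,8,9}: U {3,9,10}->{3}; Z {3,4,6,7,8,9}->{4,6,7,8,9}
Constraint 2 (Y + U = Z) on D(Y)={3,6,7,8,9} D(U)={3} D(Z)={4,6,7,8,9}: Y {3,6,7,8,9}->{3,6}; Z {4,6,7,8,9}->{6,9}
Constraint 3 (Y != U) on D(Y)={3,6} D(U)={3}: Y {3,6}->{6}
Constraint 4 (U < Y) on D(U)={3} D(Y)={6}: no change
So after all 4 constraints: D(Z) = {6,9}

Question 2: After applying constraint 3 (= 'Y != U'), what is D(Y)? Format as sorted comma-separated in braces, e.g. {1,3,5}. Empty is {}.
Answer: {6}

Derivation:
Constraint 1 (U < Z) on D(U)={3,9,10} D(Z)={3,4,6,7,8,9}: U {3,9,10}->{3}; Z {3,4,6,7,8,9}->{4,6,7,8,9}
Constraint 2 (Y + U = Z) on D(Y)={3,6,7,8,9} D(U)={3} D(Z)={4,6,7,8,9}: Y {3,6,7,8,9}->{3,6}; Z {4,6,7,8,9}->{6,9}
Constraint 3 (Y != U) on D(Y)={3,6} D(U)={3}: Y {3,6}->{6}
So after constraint 3: D(Y) = {6}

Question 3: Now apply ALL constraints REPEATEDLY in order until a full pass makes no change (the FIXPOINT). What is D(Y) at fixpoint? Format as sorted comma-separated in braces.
pass 0 (initial): D(Y)={3,6,7,8,9}
pass 1: U {3,9,10}->{3}; Y {3,6,7,8,9}->{6}; Z {3,4,6,7,8,9}->{6,9}
pass 2: Z {6,9}->{9}
pass 3: no change
Fixpoint after 3 passes: D(Y) = {6}

Answer: {6}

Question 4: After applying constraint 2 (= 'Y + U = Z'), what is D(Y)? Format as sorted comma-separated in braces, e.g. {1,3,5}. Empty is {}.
Constraint 1 (U < Z) on D(U)={3,9,10} D(Z)={3,4,6,7,8,9}: U {3,9,10}->{3}; Z {3,4,6,7,8,9}->{4,6,7,8,9}
Constraint 2 (Y + U = Z) on D(Y)={3,6,7,8,9} D(U)={3} D(Z)={4,6,7,8,9}: Y {3,6,7,8,9}->{3,6}; Z {4,6,7,8,9}->{6,9}
So after constraint 2: D(Y) = {3,6}

Answer: {3,6}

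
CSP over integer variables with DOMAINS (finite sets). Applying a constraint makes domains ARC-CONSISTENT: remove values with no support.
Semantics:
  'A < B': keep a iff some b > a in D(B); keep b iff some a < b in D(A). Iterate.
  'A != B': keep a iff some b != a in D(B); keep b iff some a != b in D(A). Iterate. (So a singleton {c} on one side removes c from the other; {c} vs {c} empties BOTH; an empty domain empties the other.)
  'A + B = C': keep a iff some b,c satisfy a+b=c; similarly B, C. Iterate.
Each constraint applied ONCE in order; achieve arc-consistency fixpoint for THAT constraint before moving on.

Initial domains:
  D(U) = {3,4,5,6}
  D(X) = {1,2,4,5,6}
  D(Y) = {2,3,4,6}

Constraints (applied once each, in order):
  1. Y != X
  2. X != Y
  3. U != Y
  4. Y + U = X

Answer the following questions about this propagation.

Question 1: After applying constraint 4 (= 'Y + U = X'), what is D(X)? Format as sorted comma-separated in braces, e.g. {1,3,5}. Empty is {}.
Answer: {5,6}

Derivation:
Constraint 1 (Y != X) on D(Y)={2,3,4,6} D(X)={1,2,4,5,6}: no change
Constraint 2 (X != Y) on D(X)={1,2,4,5,6} D(Y)={2,3,4,6}: no change
Constraint 3 (U != Y) on D(U)={3,4,5,6} D(Y)={2,3,4,6}: no change
Constraint 4 (Y + U = X) on D(Y)={2,3,4,6} D(U)={3,4,5,6} D(X)={1,2,4,5,6}: Y {2,3,4,6}->{2,3}; U {3,4,5,6}->{3,4}; X {1,2,4,5,6}->{5,6}
So after constraint 4: D(X) = {5,6}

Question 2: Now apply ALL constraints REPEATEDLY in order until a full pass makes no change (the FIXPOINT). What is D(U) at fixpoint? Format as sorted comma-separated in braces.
Answer: {3,4}

Derivation:
pass 0 (initial): D(U)={3,4,5,6}
pass 1: U {3,4,5,6}->{3,4}; X {1,2,4,5,6}->{5,6}; Y {2,3,4,6}->{2,3}
pass 2: no change
Fixpoint after 2 passes: D(U) = {3,4}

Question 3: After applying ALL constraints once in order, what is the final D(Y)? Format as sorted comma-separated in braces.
Answer: {2,3}

Derivation:
Constraint 1 (Y != X) on D(Y)={2,3,4,6} D(X)={1,2,4,5,6}: no change
Constraint 2 (X != Y) on D(X)={1,2,4,5,6} D(Y)={2,3,4,6}: no change
Constraint 3 (U != Y) on D(U)={3,4,5,6} D(Y)={2,3,4,6}: no change
Constraint 4 (Y + U = X) on D(Y)={2,3,4,6} D(U)={3,4,5,6} D(X)={1,2,4,5,6}: Y {2,3,4,6}->{2,3}; U {3,4,5,6}->{3,4}; X {1,2,4,5,6}->{5,6}
So after all 4 constraints: D(Y) = {2,3}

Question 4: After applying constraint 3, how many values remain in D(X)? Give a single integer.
Answer: 5

Derivation:
Constraint 1 (Y != X) on D(Y)={2,3,4,6} D(X)={1,2,4,5,6}: no change
Constraint 2 (X != Y) on D(X)={1,2,4,5,6} D(Y)={2,3,4,6}: no change
Constraint 3 (U != Y) on D(U)={3,4,5,6} D(Y)={2,3,4,6}: no change
So after constraint 3: D(X)={1,2,4,5,6}, size = 5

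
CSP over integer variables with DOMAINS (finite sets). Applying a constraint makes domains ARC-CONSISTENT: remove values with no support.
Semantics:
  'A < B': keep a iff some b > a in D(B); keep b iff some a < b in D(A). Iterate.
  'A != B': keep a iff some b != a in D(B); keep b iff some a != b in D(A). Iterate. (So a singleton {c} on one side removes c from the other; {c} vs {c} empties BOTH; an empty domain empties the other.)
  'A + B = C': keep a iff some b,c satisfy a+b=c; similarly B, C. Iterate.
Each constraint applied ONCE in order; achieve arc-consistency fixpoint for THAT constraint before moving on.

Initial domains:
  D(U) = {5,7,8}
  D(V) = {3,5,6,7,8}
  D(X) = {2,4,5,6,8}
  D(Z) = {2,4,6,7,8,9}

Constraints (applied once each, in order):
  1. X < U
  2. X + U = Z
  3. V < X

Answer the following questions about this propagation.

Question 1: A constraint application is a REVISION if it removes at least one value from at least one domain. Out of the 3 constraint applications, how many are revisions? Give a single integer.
Answer: 3

Derivation:
Constraint 1 (X < U) on D(X)={2,4,5,6,8} D(U)={5,7,8}: X {2,4,5,6,8}->{2,4,5,6} => REVISION
Constraint 2 (X + U = Z) on D(X)={2,4,5,6} D(U)={5,7,8} D(Z)={2,4,6,7,8,9}: X {2,4,5,6}->{2,4}; U {5,7,8}->{5,7}; Z {2,4,6,7,8,9}->{7,9} => REVISION
Constraint 3 (V < X) on D(V)={3,5,6,7,8} D(X)={2,4}: V {3,5,6,7,8}->{3}; X {2,4}->{4} => REVISION
Total revisions = 3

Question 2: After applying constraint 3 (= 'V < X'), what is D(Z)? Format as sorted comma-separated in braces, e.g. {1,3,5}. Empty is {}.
Constraint 1 (X < U) on D(X)={2,4,5,6,8} D(U)={5,7,8}: X {2,4,5,6,8}->{2,4,5,6}
Constraint 2 (X + U = Z) on D(X)={2,4,5,6} D(U)={5,7,8} D(Z)={2,4,6,7,8,9}: X {2,4,5,6}->{2,4}; U {5,7,8}->{5,7}; Z {2,4,6,7,8,9}->{7,9}
Constraint 3 (V < X) on D(V)={3,5,6,7,8} D(X)={2,4}: V {3,5,6,7,8}->{3}; X {2,4}->{4}
So after constraint 3: D(Z) = {7,9}

Answer: {7,9}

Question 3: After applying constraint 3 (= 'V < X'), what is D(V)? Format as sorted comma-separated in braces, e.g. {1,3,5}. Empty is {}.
Answer: {3}

Derivation:
Constraint 1 (X < U) on D(X)={2,4,5,6,8} D(U)={5,7,8}: X {2,4,5,6,8}->{2,4,5,6}
Constraint 2 (X + U = Z) on D(X)={2,4,5,6} D(U)={5,7,8} D(Z)={2,4,6,7,8,9}: X {2,4,5,6}->{2,4}; U {5,7,8}->{5,7}; Z {2,4,6,7,8,9}->{7,9}
Constraint 3 (V < X) on D(V)={3,5,6,7,8} D(X)={2,4}: V {3,5,6,7,8}->{3}; X {2,4}->{4}
So after constraint 3: D(V) = {3}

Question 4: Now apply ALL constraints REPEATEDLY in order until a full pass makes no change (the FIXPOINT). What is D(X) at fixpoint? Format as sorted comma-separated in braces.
pass 0 (initial): D(X)={2,4,5,6,8}
pass 1: U {5,7,8}->{5,7}; V {3,5,6,7,8}->{3}; X {2,4,5,6,8}->{4}; Z {2,4,6,7,8,9}->{7,9}
pass 2: U {5,7}->{5}; Z {7,9}->{9}
pass 3: no change
Fixpoint after 3 passes: D(X) = {4}

Answer: {4}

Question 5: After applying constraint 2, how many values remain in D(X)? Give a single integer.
Constraint 1 (X < U) on D(X)={2,4,5,6,8} D(U)={5,7,8}: X {2,4,5,6,8}->{2,4,5,6}
Constraint 2 (X + U = Z) on D(X)={2,4,5,6} D(U)={5,7,8} D(Z)={2,4,6,7,8,9}: X {2,4,5,6}->{2,4}; U {5,7,8}->{5,7}; Z {2,4,6,7,8,9}->{7,9}
So after constraint 2: D(X)={2,4}, size = 2

Answer: 2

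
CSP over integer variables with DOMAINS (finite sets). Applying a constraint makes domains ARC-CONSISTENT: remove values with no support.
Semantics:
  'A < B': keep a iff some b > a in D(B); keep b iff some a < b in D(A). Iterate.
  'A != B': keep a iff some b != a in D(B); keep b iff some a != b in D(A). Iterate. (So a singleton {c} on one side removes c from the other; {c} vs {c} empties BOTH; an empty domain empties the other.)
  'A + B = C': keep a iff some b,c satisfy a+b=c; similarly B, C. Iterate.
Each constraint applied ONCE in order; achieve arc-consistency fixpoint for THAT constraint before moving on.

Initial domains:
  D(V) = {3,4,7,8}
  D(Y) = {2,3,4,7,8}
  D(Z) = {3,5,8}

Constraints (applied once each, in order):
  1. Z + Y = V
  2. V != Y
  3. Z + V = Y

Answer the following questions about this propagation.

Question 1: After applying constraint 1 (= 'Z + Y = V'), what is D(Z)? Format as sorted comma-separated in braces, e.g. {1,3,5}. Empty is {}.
Constraint 1 (Z + Y = V) on D(Z)={3,5,8} D(Y)={2,3,4,7,8} D(V)={3,4,7,8}: Z {3,5,8}->{3,5}; Y {2,3,4,7,8}->{2,3,4}; V {3,4,7,8}->{7,8}
So after constraint 1: D(Z) = {3,5}

Answer: {3,5}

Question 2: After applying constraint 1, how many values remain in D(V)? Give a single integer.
Answer: 2

Derivation:
Constraint 1 (Z + Y = V) on D(Z)={3,5,8} D(Y)={2,3,4,7,8} D(V)={3,4,7,8}: Z {3,5,8}->{3,5}; Y {2,3,4,7,8}->{2,3,4}; V {3,4,7,8}->{7,8}
So after constraint 1: D(V)={7,8}, size = 2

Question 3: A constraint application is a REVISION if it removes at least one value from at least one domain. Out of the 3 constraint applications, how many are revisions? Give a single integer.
Answer: 2

Derivation:
Constraint 1 (Z + Y = V) on D(Z)={3,5,8} D(Y)={2,3,4,7,8} D(V)={3,4,7,8}: Z {3,5,8}->{3,5}; Y {2,3,4,7,8}->{2,3,4}; V {3,4,7,8}->{7,8} => REVISION
Constraint 2 (V != Y) on D(V)={7,8} D(Y)={2,3,4}: no change => not a revision
Constraint 3 (Z + V = Y) on D(Z)={3,5} D(V)={7,8} D(Y)={2,3,4}: Z {3,5}->{}; V {7,8}->{}; Y {2,3,4}->{} => REVISION
Total revisions = 2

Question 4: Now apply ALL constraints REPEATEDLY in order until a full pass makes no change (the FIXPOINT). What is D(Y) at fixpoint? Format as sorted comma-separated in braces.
Answer: {}

Derivation:
pass 0 (initial): D(Y)={2,3,4,7,8}
pass 1: V {3,4,7,8}->{}; Y {2,3,4,7,8}->{}; Z {3,5,8}->{}
pass 2: no change
Fixpoint after 2 passes: D(Y) = {}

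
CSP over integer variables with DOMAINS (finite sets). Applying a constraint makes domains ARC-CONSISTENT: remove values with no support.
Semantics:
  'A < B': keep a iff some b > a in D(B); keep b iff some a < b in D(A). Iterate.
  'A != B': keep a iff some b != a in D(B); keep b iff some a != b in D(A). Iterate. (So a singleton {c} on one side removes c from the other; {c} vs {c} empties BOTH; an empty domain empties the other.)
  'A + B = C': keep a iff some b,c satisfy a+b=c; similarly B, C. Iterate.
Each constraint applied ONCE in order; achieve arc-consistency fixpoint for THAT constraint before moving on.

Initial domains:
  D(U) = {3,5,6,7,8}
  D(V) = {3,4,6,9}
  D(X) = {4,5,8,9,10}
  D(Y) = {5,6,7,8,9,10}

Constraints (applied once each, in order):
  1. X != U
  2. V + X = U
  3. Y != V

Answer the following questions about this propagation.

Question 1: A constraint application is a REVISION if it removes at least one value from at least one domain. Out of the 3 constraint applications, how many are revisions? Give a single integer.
Constraint 1 (X != U) on D(X)={4,5,8,9,10} D(U)={3,5,6,7,8}: no change => not a revision
Constraint 2 (V + X = U) on D(V)={3,4,6,9} D(X)={4,5,8,9,10} D(U)={3,5,6,7,8}: V {3,4,6,9}->{3,4}; X {4,5,8,9,10}->{4,5}; U {3,5,6,7,8}->{7,8} => REVISION
Constraint 3 (Y != V) on D(Y)={5,6,7,8,9,10} D(V)={3,4}: no change => not a revision
Total revisions = 1

Answer: 1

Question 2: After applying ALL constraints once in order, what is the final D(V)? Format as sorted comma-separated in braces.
Answer: {3,4}

Derivation:
Constraint 1 (X != U) on D(X)={4,5,8,9,10} D(U)={3,5,6,7,8}: no change
Constraint 2 (V + X = U) on D(V)={3,4,6,9} D(X)={4,5,8,9,10} D(U)={3,5,6,7,8}: V {3,4,6,9}->{3,4}; X {4,5,8,9,10}->{4,5}; U {3,5,6,7,8}->{7,8}
Constraint 3 (Y != V) on D(Y)={5,6,7,8,9,10} D(V)={3,4}: no change
So after all 3 constraints: D(V) = {3,4}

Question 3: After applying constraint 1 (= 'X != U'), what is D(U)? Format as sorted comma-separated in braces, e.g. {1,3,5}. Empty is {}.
Answer: {3,5,6,7,8}

Derivation:
Constraint 1 (X != U) on D(X)={4,5,8,9,10} D(U)={3,5,6,7,8}: no change
So after constraint 1: D(U) = {3,5,6,7,8}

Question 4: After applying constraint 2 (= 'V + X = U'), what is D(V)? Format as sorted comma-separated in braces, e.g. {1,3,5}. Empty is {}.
Constraint 1 (X != U) on D(X)={4,5,8,9,10} D(U)={3,5,6,7,8}: no change
Constraint 2 (V + X = U) on D(V)={3,4,6,9} D(X)={4,5,8,9,10} D(U)={3,5,6,7,8}: V {3,4,6,9}->{3,4}; X {4,5,8,9,10}->{4,5}; U {3,5,6,7,8}->{7,8}
So after constraint 2: D(V) = {3,4}

Answer: {3,4}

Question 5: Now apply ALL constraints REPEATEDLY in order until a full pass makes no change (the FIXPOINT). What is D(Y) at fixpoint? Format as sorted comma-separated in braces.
pass 0 (initial): D(Y)={5,6,7,8,9,10}
pass 1: U {3,5,6,7,8}->{7,8}; V {3,4,6,9}->{3,4}; X {4,5,8,9,10}->{4,5}
pass 2: no change
Fixpoint after 2 passes: D(Y) = {5,6,7,8,9,10}

Answer: {5,6,7,8,9,10}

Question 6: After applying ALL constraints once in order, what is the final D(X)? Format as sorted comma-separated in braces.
Answer: {4,5}

Derivation:
Constraint 1 (X != U) on D(X)={4,5,8,9,10} D(U)={3,5,6,7,8}: no change
Constraint 2 (V + X = U) on D(V)={3,4,6,9} D(X)={4,5,8,9,10} D(U)={3,5,6,7,8}: V {3,4,6,9}->{3,4}; X {4,5,8,9,10}->{4,5}; U {3,5,6,7,8}->{7,8}
Constraint 3 (Y != V) on D(Y)={5,6,7,8,9,10} D(V)={3,4}: no change
So after all 3 constraints: D(X) = {4,5}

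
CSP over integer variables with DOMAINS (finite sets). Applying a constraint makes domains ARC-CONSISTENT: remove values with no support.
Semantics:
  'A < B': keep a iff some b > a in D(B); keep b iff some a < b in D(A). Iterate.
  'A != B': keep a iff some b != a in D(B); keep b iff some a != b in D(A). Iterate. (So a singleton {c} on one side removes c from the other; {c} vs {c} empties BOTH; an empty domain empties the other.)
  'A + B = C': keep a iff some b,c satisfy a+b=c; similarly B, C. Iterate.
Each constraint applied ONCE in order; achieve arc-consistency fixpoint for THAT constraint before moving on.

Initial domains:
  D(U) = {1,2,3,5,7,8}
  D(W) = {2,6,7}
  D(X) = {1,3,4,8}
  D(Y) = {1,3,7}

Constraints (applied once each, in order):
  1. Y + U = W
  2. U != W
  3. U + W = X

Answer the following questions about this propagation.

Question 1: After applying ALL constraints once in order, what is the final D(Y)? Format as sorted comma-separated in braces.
Constraint 1 (Y + U = W) on D(Y)={1,3,7} D(U)={1,2,3,5,7,8} D(W)={2,6,7}: Y {1,3,7}->{1,3}; U {1,2,3,5,7,8}->{1,3,5}; W {2,6,7}->{2,6}
Constraint 2 (U != W) on D(U)={1,3,5} D(W)={2,6}: no change
Constraint 3 (U + W = X) on D(U)={1,3,5} D(W)={2,6} D(X)={1,3,4,8}: U {1,3,5}->{1}; W {2,6}->{2}; X {1,3,4,8}->{3}
So after all 3 constraints: D(Y) = {1,3}

Answer: {1,3}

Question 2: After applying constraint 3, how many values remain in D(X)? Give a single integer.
Constraint 1 (Y + U = W) on D(Y)={1,3,7} D(U)={1,2,3,5,7,8} D(W)={2,6,7}: Y {1,3,7}->{1,3}; U {1,2,3,5,7,8}->{1,3,5}; W {2,6,7}->{2,6}
Constraint 2 (U != W) on D(U)={1,3,5} D(W)={2,6}: no change
Constraint 3 (U + W = X) on D(U)={1,3,5} D(W)={2,6} D(X)={1,3,4,8}: U {1,3,5}->{1}; W {2,6}->{2}; X {1,3,4,8}->{3}
So after constraint 3: D(X)={3}, size = 1

Answer: 1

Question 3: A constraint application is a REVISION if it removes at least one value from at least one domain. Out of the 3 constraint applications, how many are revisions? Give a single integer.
Answer: 2

Derivation:
Constraint 1 (Y + U = W) on D(Y)={1,3,7} D(U)={1,2,3,5,7,8} D(W)={2,6,7}: Y {1,3,7}->{1,3}; U {1,2,3,5,7,8}->{1,3,5}; W {2,6,7}->{2,6} => REVISION
Constraint 2 (U != W) on D(U)={1,3,5} D(W)={2,6}: no change => not a revision
Constraint 3 (U + W = X) on D(U)={1,3,5} D(W)={2,6} D(X)={1,3,4,8}: U {1,3,5}->{1}; W {2,6}->{2}; X {1,3,4,8}->{3} => REVISION
Total revisions = 2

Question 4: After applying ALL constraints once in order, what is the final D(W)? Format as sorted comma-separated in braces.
Constraint 1 (Y + U = W) on D(Y)={1,3,7} D(U)={1,2,3,5,7,8} D(W)={2,6,7}: Y {1,3,7}->{1,3}; U {1,2,3,5,7,8}->{1,3,5}; W {2,6,7}->{2,6}
Constraint 2 (U != W) on D(U)={1,3,5} D(W)={2,6}: no change
Constraint 3 (U + W = X) on D(U)={1,3,5} D(W)={2,6} D(X)={1,3,4,8}: U {1,3,5}->{1}; W {2,6}->{2}; X {1,3,4,8}->{3}
So after all 3 constraints: D(W) = {2}

Answer: {2}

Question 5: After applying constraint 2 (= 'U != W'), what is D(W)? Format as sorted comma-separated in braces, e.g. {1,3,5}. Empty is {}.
Answer: {2,6}

Derivation:
Constraint 1 (Y + U = W) on D(Y)={1,3,7} D(U)={1,2,3,5,7,8} D(W)={2,6,7}: Y {1,3,7}->{1,3}; U {1,2,3,5,7,8}->{1,3,5}; W {2,6,7}->{2,6}
Constraint 2 (U != W) on D(U)={1,3,5} D(W)={2,6}: no change
So after constraint 2: D(W) = {2,6}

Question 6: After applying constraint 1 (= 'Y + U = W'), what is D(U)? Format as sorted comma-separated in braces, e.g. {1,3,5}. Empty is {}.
Constraint 1 (Y + U = W) on D(Y)={1,3,7} D(U)={1,2,3,5,7,8} D(W)={2,6,7}: Y {1,3,7}->{1,3}; U {1,2,3,5,7,8}->{1,3,5}; W {2,6,7}->{2,6}
So after constraint 1: D(U) = {1,3,5}

Answer: {1,3,5}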